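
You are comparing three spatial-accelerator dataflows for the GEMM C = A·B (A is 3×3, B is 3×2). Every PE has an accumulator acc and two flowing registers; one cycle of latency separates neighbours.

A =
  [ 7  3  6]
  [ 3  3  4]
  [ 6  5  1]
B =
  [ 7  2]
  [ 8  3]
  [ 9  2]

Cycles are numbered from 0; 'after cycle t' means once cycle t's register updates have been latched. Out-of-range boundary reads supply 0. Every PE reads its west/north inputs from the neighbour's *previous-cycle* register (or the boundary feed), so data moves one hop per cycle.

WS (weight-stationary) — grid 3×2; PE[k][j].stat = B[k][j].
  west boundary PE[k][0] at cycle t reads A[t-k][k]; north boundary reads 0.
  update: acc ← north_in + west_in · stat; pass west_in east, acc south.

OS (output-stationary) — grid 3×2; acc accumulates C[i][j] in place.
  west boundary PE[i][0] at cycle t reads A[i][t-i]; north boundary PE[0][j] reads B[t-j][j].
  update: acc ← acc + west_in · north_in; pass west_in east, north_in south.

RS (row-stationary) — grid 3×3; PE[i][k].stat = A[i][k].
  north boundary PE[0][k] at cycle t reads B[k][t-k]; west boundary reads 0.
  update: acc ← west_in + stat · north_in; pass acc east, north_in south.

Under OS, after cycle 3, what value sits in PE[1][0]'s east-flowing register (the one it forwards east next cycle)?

Tracing OS — 3×2 array, target PE[1][0]:
  t=0 PE[0][0]: acc=49 h=7 v=7
  t=0 PE[1][0]: acc=0 h=0 v=0
  t=1 PE[0][0]: acc=73 h=3 v=8
  t=1 PE[1][0]: acc=21 h=3 v=7
  t=2 PE[0][0]: acc=127 h=6 v=9
  t=2 PE[1][0]: acc=45 h=3 v=8
  t=3 PE[0][0]: acc=127 h=0 v=0
  t=3 PE[1][0]: acc=81 h=4 v=9

register = 4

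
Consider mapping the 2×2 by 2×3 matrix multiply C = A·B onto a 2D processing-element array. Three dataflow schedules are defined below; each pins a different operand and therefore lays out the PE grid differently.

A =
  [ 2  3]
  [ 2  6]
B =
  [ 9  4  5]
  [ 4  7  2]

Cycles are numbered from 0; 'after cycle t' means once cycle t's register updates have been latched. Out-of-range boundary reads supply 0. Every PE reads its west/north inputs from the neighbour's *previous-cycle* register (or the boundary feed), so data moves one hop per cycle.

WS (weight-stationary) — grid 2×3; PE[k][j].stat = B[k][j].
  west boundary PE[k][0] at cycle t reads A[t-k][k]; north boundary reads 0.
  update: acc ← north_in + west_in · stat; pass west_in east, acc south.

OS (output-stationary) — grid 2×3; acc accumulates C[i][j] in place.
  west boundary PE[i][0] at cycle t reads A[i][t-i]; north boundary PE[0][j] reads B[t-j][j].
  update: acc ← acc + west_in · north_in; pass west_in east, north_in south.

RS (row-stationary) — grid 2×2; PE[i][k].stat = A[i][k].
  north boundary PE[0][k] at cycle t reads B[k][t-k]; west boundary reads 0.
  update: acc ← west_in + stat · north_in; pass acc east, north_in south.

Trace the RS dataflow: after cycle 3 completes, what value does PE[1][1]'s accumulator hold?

Tracing RS — 2×2 array, target PE[1][1]:
  0: (0,1).acc=0  regs=<0,0>
  0: (1,0).acc=0  regs=<0,0>
  0: (1,1).acc=0  regs=<0,0>
  1: (0,1).acc=30  regs=<30,4>
  1: (1,0).acc=18  regs=<18,9>
  1: (1,1).acc=0  regs=<0,0>
  2: (0,1).acc=29  regs=<29,7>
  2: (1,0).acc=8  regs=<8,4>
  2: (1,1).acc=42  regs=<42,4>
  3: (0,1).acc=16  regs=<16,2>
  3: (1,0).acc=10  regs=<10,5>
  3: (1,1).acc=50  regs=<50,7>

PE[1][1].acc = 50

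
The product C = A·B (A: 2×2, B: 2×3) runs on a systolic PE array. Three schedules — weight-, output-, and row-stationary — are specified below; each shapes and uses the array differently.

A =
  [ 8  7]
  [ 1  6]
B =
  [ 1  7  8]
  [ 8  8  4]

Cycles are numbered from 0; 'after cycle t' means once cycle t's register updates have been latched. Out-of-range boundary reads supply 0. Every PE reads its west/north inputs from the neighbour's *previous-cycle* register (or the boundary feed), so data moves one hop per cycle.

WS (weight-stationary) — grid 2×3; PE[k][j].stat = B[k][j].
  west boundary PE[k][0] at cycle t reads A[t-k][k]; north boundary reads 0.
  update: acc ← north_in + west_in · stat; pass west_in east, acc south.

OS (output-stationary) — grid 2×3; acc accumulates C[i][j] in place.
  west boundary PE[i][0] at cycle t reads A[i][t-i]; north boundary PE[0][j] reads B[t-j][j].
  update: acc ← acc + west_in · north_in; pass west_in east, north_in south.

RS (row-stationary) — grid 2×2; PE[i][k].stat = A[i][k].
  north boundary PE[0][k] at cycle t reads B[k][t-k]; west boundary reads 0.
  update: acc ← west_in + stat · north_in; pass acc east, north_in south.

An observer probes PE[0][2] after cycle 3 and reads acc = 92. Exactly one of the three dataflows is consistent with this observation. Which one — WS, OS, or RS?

dataflow = OS

Under WS (2×3), PE[0][2]:
  c0 r0c2: 0 / 0 / 0
  c1 r0c2: 0 / 0 / 0
  c2 r0c2: 64 / 8 / 64
  c3 r0c2: 8 / 1 / 8
Under OS (2×3), PE[0][2]:
  c0 r0c2: 0 / 0 / 0
  c1 r0c2: 0 / 0 / 0
  c2 r0c2: 64 / 8 / 8
  c3 r0c2: 92 / 7 / 4
RS: PE[0][2] is outside its 2×2 grid.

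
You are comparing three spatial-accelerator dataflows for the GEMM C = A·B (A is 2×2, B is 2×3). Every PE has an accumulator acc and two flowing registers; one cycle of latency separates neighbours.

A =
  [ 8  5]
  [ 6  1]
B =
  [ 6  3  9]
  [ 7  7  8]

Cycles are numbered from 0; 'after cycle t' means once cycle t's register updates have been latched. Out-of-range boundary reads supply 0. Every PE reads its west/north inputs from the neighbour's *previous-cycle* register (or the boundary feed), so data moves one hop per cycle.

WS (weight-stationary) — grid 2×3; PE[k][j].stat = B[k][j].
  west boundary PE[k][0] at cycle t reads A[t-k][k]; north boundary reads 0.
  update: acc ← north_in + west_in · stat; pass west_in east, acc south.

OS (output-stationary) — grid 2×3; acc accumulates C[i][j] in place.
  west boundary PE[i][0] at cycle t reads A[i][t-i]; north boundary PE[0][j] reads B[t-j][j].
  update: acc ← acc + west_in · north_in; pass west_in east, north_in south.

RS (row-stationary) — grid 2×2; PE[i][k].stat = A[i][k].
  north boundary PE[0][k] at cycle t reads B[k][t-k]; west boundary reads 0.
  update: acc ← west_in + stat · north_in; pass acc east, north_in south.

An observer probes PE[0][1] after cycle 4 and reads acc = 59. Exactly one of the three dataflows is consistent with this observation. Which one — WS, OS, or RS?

dataflow = OS

— WS: 2×3; PE[0][1] trace:
  0: (0,1).acc=0  regs=<0,0>
  1: (0,1).acc=24  regs=<8,24>
  2: (0,1).acc=18  regs=<6,18>
  3: (0,1).acc=0  regs=<0,0>
  4: (0,1).acc=0  regs=<0,0>
— OS: 2×3; PE[0][1] trace:
  0: (0,1).acc=0  regs=<0,0>
  1: (0,1).acc=24  regs=<8,3>
  2: (0,1).acc=59  regs=<5,7>
  3: (0,1).acc=59  regs=<0,0>
  4: (0,1).acc=59  regs=<0,0>
— RS: 2×2; PE[0][1] trace:
  0: (0,1).acc=0  regs=<0,0>
  1: (0,1).acc=83  regs=<83,7>
  2: (0,1).acc=59  regs=<59,7>
  3: (0,1).acc=112  regs=<112,8>
  4: (0,1).acc=0  regs=<0,0>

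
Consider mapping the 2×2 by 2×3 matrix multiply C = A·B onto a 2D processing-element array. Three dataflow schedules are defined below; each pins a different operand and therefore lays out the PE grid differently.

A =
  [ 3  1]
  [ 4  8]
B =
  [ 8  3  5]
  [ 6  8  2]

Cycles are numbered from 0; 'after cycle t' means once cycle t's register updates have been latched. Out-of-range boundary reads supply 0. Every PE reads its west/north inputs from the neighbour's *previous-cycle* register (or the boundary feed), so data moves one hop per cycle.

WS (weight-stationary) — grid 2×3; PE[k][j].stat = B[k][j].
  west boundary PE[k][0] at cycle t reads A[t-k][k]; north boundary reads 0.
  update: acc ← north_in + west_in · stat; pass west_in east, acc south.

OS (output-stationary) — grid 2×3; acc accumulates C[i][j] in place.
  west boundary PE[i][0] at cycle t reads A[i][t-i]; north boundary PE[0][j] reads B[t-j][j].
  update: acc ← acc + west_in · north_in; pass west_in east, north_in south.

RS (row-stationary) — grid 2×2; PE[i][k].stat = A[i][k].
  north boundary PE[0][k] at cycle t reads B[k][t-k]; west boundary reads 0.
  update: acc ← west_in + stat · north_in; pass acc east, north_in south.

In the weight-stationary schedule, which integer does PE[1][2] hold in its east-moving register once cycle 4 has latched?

WS 2×3: PE[1][2] cycle-by-cycle (with neighbour feeds):
  @0  [0,2]  acc 0  |  →0  ↓0
  @0  [1,1]  acc 0  |  →0  ↓0
  @0  [1,2]  acc 0  |  →0  ↓0
  @1  [0,2]  acc 0  |  →0  ↓0
  @1  [1,1]  acc 0  |  →0  ↓0
  @1  [1,2]  acc 0  |  →0  ↓0
  @2  [0,2]  acc 15  |  →3  ↓15
  @2  [1,1]  acc 17  |  →1  ↓17
  @2  [1,2]  acc 0  |  →0  ↓0
  @3  [0,2]  acc 20  |  →4  ↓20
  @3  [1,1]  acc 76  |  →8  ↓76
  @3  [1,2]  acc 17  |  →1  ↓17
  @4  [0,2]  acc 0  |  →0  ↓0
  @4  [1,1]  acc 0  |  →0  ↓0
  @4  [1,2]  acc 36  |  →8  ↓36

register = 8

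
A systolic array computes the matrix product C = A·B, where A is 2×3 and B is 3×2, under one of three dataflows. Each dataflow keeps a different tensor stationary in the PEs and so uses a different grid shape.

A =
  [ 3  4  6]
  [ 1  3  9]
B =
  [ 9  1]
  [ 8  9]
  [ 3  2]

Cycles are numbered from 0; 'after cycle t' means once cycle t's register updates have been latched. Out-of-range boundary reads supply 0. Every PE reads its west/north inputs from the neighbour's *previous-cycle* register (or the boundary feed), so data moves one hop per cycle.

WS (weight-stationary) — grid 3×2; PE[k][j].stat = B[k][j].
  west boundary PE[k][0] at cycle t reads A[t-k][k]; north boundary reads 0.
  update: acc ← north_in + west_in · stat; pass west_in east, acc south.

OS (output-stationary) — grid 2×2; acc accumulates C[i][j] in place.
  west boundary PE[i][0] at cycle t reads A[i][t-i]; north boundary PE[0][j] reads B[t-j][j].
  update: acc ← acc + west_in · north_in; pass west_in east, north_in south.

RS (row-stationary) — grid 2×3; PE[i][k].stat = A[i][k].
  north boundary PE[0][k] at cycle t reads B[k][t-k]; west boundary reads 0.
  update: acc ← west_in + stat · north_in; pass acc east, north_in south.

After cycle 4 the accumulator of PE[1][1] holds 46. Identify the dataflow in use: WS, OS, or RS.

WS (3×2 grid), PE[1][1]:
  step 0 · PE1,1: acc=0; fwd→0 fwd↓0
  step 1 · PE1,1: acc=0; fwd→0 fwd↓0
  step 2 · PE1,1: acc=39; fwd→4 fwd↓39
  step 3 · PE1,1: acc=28; fwd→3 fwd↓28
  step 4 · PE1,1: acc=0; fwd→0 fwd↓0
OS (2×2 grid), PE[1][1]:
  step 0 · PE1,1: acc=0; fwd→0 fwd↓0
  step 1 · PE1,1: acc=0; fwd→0 fwd↓0
  step 2 · PE1,1: acc=1; fwd→1 fwd↓1
  step 3 · PE1,1: acc=28; fwd→3 fwd↓9
  step 4 · PE1,1: acc=46; fwd→9 fwd↓2
RS (2×3 grid), PE[1][1]:
  step 0 · PE1,1: acc=0; fwd→0 fwd↓0
  step 1 · PE1,1: acc=0; fwd→0 fwd↓0
  step 2 · PE1,1: acc=33; fwd→33 fwd↓8
  step 3 · PE1,1: acc=28; fwd→28 fwd↓9
  step 4 · PE1,1: acc=0; fwd→0 fwd↓0

dataflow = OS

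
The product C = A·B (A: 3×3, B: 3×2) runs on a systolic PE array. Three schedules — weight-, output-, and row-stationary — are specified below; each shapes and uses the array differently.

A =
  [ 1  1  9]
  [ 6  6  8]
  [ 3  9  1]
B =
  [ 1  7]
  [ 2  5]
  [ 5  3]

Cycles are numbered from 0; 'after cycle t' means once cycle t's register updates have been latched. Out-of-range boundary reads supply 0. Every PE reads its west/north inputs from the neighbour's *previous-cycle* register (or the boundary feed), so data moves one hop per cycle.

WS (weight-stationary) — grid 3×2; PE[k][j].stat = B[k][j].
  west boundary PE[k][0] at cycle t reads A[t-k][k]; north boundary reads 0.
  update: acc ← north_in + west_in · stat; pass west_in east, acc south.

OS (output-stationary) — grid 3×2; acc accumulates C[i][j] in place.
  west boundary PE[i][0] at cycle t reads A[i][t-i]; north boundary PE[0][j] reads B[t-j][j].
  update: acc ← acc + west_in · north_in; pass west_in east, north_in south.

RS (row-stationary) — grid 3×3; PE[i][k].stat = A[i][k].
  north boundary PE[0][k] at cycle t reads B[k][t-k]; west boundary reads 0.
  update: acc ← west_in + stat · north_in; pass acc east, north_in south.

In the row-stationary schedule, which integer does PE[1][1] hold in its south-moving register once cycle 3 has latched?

RS 3×3: PE[1][1] cycle-by-cycle (with neighbour feeds):
  t=0 PE[0][1]: acc=0 h=0 v=0
  t=0 PE[1][0]: acc=0 h=0 v=0
  t=0 PE[1][1]: acc=0 h=0 v=0
  t=1 PE[0][1]: acc=3 h=3 v=2
  t=1 PE[1][0]: acc=6 h=6 v=1
  t=1 PE[1][1]: acc=0 h=0 v=0
  t=2 PE[0][1]: acc=12 h=12 v=5
  t=2 PE[1][0]: acc=42 h=42 v=7
  t=2 PE[1][1]: acc=18 h=18 v=2
  t=3 PE[0][1]: acc=0 h=0 v=0
  t=3 PE[1][0]: acc=0 h=0 v=0
  t=3 PE[1][1]: acc=72 h=72 v=5

register = 5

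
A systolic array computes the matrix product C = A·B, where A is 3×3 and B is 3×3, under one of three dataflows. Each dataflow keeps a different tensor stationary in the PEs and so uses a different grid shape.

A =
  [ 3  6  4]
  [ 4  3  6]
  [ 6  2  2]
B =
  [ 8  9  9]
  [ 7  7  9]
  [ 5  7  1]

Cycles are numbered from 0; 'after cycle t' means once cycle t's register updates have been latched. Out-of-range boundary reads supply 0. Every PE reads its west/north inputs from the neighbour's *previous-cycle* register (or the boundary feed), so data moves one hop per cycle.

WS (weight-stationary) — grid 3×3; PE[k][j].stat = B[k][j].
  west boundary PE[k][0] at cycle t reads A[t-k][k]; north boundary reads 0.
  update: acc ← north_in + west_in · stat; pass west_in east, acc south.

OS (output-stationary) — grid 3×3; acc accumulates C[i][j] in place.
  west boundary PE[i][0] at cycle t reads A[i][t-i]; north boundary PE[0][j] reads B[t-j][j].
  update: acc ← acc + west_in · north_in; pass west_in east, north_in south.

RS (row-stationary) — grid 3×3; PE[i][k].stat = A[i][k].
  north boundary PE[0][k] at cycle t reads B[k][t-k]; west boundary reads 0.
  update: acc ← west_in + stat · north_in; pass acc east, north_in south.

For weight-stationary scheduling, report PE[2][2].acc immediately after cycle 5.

PE[2][2].acc = 69

WS 3×3: PE[2][2] cycle-by-cycle (with neighbour feeds):
  0: (1,2).acc=0  regs=<0,0>
  0: (2,1).acc=0  regs=<0,0>
  0: (2,2).acc=0  regs=<0,0>
  1: (1,2).acc=0  regs=<0,0>
  1: (2,1).acc=0  regs=<0,0>
  1: (2,2).acc=0  regs=<0,0>
  2: (1,2).acc=0  regs=<0,0>
  2: (2,1).acc=0  regs=<0,0>
  2: (2,2).acc=0  regs=<0,0>
  3: (1,2).acc=81  regs=<6,81>
  3: (2,1).acc=97  regs=<4,97>
  3: (2,2).acc=0  regs=<0,0>
  4: (1,2).acc=63  regs=<3,63>
  4: (2,1).acc=99  regs=<6,99>
  4: (2,2).acc=85  regs=<4,85>
  5: (1,2).acc=72  regs=<2,72>
  5: (2,1).acc=82  regs=<2,82>
  5: (2,2).acc=69  regs=<6,69>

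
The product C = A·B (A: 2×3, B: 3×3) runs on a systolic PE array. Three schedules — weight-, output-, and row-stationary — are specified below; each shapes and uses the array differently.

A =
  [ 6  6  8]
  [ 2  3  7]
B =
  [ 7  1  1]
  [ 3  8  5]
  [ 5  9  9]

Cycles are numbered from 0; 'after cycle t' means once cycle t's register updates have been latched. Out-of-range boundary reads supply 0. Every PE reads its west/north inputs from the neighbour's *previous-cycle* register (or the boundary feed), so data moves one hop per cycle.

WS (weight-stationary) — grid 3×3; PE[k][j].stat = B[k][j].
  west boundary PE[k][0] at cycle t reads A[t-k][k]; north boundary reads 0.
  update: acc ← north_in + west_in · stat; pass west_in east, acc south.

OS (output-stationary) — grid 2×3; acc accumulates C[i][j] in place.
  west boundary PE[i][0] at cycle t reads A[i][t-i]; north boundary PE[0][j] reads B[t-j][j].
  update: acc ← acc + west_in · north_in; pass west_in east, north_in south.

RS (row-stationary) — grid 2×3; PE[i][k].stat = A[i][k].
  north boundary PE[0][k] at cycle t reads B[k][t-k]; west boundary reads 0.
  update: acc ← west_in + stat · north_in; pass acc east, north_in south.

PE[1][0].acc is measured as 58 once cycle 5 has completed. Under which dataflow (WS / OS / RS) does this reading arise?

dataflow = OS

WS (3×3 grid), PE[1][0]:
  after 0 — PE[1][0] acc=0, pass-E 0, pass-S 0
  after 1 — PE[1][0] acc=60, pass-E 6, pass-S 60
  after 2 — PE[1][0] acc=23, pass-E 3, pass-S 23
  after 3 — PE[1][0] acc=0, pass-E 0, pass-S 0
  after 4 — PE[1][0] acc=0, pass-E 0, pass-S 0
  after 5 — PE[1][0] acc=0, pass-E 0, pass-S 0
OS (2×3 grid), PE[1][0]:
  after 0 — PE[1][0] acc=0, pass-E 0, pass-S 0
  after 1 — PE[1][0] acc=14, pass-E 2, pass-S 7
  after 2 — PE[1][0] acc=23, pass-E 3, pass-S 3
  after 3 — PE[1][0] acc=58, pass-E 7, pass-S 5
  after 4 — PE[1][0] acc=58, pass-E 0, pass-S 0
  after 5 — PE[1][0] acc=58, pass-E 0, pass-S 0
RS (2×3 grid), PE[1][0]:
  after 0 — PE[1][0] acc=0, pass-E 0, pass-S 0
  after 1 — PE[1][0] acc=14, pass-E 14, pass-S 7
  after 2 — PE[1][0] acc=2, pass-E 2, pass-S 1
  after 3 — PE[1][0] acc=2, pass-E 2, pass-S 1
  after 4 — PE[1][0] acc=0, pass-E 0, pass-S 0
  after 5 — PE[1][0] acc=0, pass-E 0, pass-S 0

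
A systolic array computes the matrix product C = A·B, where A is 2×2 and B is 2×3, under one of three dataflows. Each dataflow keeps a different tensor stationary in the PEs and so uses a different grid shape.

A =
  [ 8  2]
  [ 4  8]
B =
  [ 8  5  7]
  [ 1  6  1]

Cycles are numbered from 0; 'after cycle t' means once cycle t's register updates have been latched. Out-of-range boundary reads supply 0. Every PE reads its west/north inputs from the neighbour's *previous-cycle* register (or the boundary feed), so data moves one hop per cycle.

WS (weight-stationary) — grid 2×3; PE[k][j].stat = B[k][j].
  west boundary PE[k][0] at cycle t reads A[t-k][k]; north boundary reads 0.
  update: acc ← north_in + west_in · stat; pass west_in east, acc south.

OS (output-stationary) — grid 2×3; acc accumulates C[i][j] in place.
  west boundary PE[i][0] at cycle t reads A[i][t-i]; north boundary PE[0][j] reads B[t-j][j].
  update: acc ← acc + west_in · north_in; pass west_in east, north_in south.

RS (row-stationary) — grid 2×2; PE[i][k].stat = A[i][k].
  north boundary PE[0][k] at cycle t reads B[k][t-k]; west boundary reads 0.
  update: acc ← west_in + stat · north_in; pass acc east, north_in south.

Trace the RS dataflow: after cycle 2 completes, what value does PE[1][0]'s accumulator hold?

RS (2×2). Following PE[1][0] plus its west/north inputs:
  cycle 0: PE[0][0] → acc 64, east 64, south 8
  cycle 0: PE[1][0] → acc 0, east 0, south 0
  cycle 1: PE[0][0] → acc 40, east 40, south 5
  cycle 1: PE[1][0] → acc 32, east 32, south 8
  cycle 2: PE[0][0] → acc 56, east 56, south 7
  cycle 2: PE[1][0] → acc 20, east 20, south 5

PE[1][0].acc = 20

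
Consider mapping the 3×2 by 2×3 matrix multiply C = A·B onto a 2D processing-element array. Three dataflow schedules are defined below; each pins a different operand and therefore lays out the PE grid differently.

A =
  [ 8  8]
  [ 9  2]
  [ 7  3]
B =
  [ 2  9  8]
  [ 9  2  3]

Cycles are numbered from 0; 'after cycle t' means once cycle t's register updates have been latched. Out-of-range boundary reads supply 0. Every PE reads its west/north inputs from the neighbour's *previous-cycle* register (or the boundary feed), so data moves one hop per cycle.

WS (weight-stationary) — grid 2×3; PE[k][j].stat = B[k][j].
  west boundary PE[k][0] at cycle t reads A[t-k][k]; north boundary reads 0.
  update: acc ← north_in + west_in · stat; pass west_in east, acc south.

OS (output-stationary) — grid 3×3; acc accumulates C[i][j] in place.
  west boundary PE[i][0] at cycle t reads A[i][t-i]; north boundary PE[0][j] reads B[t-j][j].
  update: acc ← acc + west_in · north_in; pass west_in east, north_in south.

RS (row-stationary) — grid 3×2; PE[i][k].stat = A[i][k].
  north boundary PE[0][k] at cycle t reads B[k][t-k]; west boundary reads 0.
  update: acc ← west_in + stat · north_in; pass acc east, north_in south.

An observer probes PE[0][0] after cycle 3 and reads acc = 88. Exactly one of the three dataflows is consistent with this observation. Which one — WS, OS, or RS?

WS (2×3 grid), PE[0][0]:
  step 0 · PE0,0: acc=16; fwd→8 fwd↓16
  step 1 · PE0,0: acc=18; fwd→9 fwd↓18
  step 2 · PE0,0: acc=14; fwd→7 fwd↓14
  step 3 · PE0,0: acc=0; fwd→0 fwd↓0
OS (3×3 grid), PE[0][0]:
  step 0 · PE0,0: acc=16; fwd→8 fwd↓2
  step 1 · PE0,0: acc=88; fwd→8 fwd↓9
  step 2 · PE0,0: acc=88; fwd→0 fwd↓0
  step 3 · PE0,0: acc=88; fwd→0 fwd↓0
RS (3×2 grid), PE[0][0]:
  step 0 · PE0,0: acc=16; fwd→16 fwd↓2
  step 1 · PE0,0: acc=72; fwd→72 fwd↓9
  step 2 · PE0,0: acc=64; fwd→64 fwd↓8
  step 3 · PE0,0: acc=0; fwd→0 fwd↓0

dataflow = OS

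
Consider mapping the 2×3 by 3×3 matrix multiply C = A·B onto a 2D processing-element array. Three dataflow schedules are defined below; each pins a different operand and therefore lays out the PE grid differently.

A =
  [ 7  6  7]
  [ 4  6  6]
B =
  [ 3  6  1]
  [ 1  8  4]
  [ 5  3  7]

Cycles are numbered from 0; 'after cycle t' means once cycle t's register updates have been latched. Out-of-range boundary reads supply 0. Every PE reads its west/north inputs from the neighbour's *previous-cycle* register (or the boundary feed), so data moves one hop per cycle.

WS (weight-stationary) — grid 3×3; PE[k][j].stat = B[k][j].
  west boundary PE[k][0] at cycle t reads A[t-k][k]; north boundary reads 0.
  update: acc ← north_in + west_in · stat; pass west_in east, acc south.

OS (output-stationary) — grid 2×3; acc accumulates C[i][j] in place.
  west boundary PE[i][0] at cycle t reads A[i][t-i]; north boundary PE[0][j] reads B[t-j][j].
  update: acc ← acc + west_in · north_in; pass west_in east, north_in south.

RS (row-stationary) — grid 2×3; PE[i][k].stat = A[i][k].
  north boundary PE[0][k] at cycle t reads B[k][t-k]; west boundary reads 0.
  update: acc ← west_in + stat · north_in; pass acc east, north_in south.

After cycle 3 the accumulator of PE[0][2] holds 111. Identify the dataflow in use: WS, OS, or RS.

dataflow = RS

Under WS (3×3), PE[0][2]:
  [0] (0,2) acc=0 (h:0 v:0)
  [1] (0,2) acc=0 (h:0 v:0)
  [2] (0,2) acc=7 (h:7 v:7)
  [3] (0,2) acc=4 (h:4 v:4)
Under OS (2×3), PE[0][2]:
  [0] (0,2) acc=0 (h:0 v:0)
  [1] (0,2) acc=0 (h:0 v:0)
  [2] (0,2) acc=7 (h:7 v:1)
  [3] (0,2) acc=31 (h:6 v:4)
Under RS (2×3), PE[0][2]:
  [0] (0,2) acc=0 (h:0 v:0)
  [1] (0,2) acc=0 (h:0 v:0)
  [2] (0,2) acc=62 (h:62 v:5)
  [3] (0,2) acc=111 (h:111 v:3)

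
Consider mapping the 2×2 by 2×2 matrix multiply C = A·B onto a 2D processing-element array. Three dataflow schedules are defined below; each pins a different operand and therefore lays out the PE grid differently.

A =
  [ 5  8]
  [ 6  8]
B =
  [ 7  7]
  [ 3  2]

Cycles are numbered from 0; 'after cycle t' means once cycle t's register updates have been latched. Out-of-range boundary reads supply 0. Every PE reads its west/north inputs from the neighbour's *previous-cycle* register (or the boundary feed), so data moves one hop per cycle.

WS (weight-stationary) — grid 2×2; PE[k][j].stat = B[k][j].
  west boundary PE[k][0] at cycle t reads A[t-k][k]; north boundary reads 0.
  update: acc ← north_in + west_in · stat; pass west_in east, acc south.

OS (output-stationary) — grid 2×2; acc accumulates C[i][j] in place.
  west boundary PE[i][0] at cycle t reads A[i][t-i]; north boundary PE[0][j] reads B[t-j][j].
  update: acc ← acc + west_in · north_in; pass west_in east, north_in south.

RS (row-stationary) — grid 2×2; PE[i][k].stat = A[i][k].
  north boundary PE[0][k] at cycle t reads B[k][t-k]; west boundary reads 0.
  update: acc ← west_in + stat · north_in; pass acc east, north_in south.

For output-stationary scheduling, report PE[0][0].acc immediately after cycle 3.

Tracing OS — 2×2 array, target PE[0][0]:
  0: (0,0).acc=35  regs=<5,7>
  1: (0,0).acc=59  regs=<8,3>
  2: (0,0).acc=59  regs=<0,0>
  3: (0,0).acc=59  regs=<0,0>

PE[0][0].acc = 59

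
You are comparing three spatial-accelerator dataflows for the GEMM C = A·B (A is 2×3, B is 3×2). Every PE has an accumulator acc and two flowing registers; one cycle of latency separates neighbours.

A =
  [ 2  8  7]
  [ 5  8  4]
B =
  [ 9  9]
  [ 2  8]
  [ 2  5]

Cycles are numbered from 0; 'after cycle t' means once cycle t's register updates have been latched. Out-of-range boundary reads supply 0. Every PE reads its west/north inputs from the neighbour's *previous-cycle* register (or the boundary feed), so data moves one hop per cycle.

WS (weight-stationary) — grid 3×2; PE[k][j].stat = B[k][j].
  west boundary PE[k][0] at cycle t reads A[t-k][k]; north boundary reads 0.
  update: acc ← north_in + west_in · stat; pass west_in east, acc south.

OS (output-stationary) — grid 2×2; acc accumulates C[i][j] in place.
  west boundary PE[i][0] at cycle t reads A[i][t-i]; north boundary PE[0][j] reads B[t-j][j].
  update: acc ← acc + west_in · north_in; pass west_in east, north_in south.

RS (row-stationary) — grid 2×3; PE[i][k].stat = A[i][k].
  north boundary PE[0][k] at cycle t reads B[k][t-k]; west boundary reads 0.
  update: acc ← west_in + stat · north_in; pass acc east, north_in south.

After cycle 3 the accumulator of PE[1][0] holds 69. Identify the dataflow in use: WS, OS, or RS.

WS [3×2] PE[1][0] across cycles:
  after 0 — PE[1][0] acc=0, pass-E 0, pass-S 0
  after 1 — PE[1][0] acc=34, pass-E 8, pass-S 34
  after 2 — PE[1][0] acc=61, pass-E 8, pass-S 61
  after 3 — PE[1][0] acc=0, pass-E 0, pass-S 0
OS [2×2] PE[1][0] across cycles:
  after 0 — PE[1][0] acc=0, pass-E 0, pass-S 0
  after 1 — PE[1][0] acc=45, pass-E 5, pass-S 9
  after 2 — PE[1][0] acc=61, pass-E 8, pass-S 2
  after 3 — PE[1][0] acc=69, pass-E 4, pass-S 2
RS [2×3] PE[1][0] across cycles:
  after 0 — PE[1][0] acc=0, pass-E 0, pass-S 0
  after 1 — PE[1][0] acc=45, pass-E 45, pass-S 9
  after 2 — PE[1][0] acc=45, pass-E 45, pass-S 9
  after 3 — PE[1][0] acc=0, pass-E 0, pass-S 0

dataflow = OS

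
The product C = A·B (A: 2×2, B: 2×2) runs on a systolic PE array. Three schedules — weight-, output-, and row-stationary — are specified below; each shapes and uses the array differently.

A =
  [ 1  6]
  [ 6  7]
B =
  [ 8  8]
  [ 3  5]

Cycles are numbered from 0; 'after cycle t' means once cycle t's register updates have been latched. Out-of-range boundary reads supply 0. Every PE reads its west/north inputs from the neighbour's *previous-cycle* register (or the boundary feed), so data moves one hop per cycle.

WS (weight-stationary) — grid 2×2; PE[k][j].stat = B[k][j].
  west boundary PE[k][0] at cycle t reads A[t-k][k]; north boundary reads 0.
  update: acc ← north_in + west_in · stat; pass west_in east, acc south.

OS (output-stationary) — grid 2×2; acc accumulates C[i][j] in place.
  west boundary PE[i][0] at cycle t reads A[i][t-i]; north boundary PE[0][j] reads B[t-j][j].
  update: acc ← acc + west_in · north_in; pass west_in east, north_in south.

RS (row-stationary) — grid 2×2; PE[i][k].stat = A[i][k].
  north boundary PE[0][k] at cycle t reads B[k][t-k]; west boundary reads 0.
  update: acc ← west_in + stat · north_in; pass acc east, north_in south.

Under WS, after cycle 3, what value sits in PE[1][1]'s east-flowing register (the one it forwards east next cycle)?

register = 7

Tracing WS — 2×2 array, target PE[1][1]:
  step 0 · PE0,1: acc=0; fwd→0 fwd↓0
  step 0 · PE1,0: acc=0; fwd→0 fwd↓0
  step 0 · PE1,1: acc=0; fwd→0 fwd↓0
  step 1 · PE0,1: acc=8; fwd→1 fwd↓8
  step 1 · PE1,0: acc=26; fwd→6 fwd↓26
  step 1 · PE1,1: acc=0; fwd→0 fwd↓0
  step 2 · PE0,1: acc=48; fwd→6 fwd↓48
  step 2 · PE1,0: acc=69; fwd→7 fwd↓69
  step 2 · PE1,1: acc=38; fwd→6 fwd↓38
  step 3 · PE0,1: acc=0; fwd→0 fwd↓0
  step 3 · PE1,0: acc=0; fwd→0 fwd↓0
  step 3 · PE1,1: acc=83; fwd→7 fwd↓83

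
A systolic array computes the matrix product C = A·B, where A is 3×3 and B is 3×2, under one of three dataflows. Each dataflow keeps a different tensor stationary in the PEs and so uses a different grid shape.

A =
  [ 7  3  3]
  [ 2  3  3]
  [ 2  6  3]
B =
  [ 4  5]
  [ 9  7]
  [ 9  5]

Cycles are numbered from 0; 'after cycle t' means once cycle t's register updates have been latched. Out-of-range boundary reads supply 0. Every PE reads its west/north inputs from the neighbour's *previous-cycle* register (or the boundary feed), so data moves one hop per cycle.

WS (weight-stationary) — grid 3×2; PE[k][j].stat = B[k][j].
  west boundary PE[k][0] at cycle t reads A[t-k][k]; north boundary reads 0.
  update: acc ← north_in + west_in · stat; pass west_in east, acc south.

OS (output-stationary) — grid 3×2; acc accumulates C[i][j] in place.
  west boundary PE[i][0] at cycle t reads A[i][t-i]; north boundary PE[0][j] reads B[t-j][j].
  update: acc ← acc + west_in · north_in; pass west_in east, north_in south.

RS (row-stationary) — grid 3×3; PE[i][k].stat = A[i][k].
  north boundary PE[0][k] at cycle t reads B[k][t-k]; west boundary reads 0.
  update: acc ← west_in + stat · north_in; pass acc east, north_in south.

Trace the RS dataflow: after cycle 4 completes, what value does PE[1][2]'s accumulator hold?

RS on a 3×3 grid — tracing PE[1][2] and its feeders:
  t=0 PE[0][2]: acc=0 h=0 v=0
  t=0 PE[1][1]: acc=0 h=0 v=0
  t=0 PE[1][2]: acc=0 h=0 v=0
  t=1 PE[0][2]: acc=0 h=0 v=0
  t=1 PE[1][1]: acc=0 h=0 v=0
  t=1 PE[1][2]: acc=0 h=0 v=0
  t=2 PE[0][2]: acc=82 h=82 v=9
  t=2 PE[1][1]: acc=35 h=35 v=9
  t=2 PE[1][2]: acc=0 h=0 v=0
  t=3 PE[0][2]: acc=71 h=71 v=5
  t=3 PE[1][1]: acc=31 h=31 v=7
  t=3 PE[1][2]: acc=62 h=62 v=9
  t=4 PE[0][2]: acc=0 h=0 v=0
  t=4 PE[1][1]: acc=0 h=0 v=0
  t=4 PE[1][2]: acc=46 h=46 v=5

PE[1][2].acc = 46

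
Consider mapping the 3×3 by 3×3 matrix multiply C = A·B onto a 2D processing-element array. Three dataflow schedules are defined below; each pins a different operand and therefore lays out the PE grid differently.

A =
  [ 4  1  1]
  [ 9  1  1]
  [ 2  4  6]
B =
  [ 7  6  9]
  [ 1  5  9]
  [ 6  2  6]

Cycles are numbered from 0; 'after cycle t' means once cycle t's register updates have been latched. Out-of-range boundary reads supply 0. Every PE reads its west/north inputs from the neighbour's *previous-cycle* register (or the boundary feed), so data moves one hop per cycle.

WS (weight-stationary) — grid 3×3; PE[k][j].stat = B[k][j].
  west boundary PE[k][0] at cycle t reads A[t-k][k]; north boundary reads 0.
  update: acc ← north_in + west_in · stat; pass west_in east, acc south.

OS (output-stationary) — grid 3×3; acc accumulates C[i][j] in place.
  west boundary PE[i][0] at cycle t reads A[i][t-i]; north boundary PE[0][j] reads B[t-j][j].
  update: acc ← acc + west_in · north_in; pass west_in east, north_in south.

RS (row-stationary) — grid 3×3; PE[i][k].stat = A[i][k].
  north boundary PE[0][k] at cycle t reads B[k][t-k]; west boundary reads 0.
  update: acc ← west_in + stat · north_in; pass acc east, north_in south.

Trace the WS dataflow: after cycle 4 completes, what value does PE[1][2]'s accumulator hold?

PE[1][2].acc = 90

Tracing WS — 3×3 array, target PE[1][2]:
  step 0 · PE0,2: acc=0; fwd→0 fwd↓0
  step 0 · PE1,1: acc=0; fwd→0 fwd↓0
  step 0 · PE1,2: acc=0; fwd→0 fwd↓0
  step 1 · PE0,2: acc=0; fwd→0 fwd↓0
  step 1 · PE1,1: acc=0; fwd→0 fwd↓0
  step 1 · PE1,2: acc=0; fwd→0 fwd↓0
  step 2 · PE0,2: acc=36; fwd→4 fwd↓36
  step 2 · PE1,1: acc=29; fwd→1 fwd↓29
  step 2 · PE1,2: acc=0; fwd→0 fwd↓0
  step 3 · PE0,2: acc=81; fwd→9 fwd↓81
  step 3 · PE1,1: acc=59; fwd→1 fwd↓59
  step 3 · PE1,2: acc=45; fwd→1 fwd↓45
  step 4 · PE0,2: acc=18; fwd→2 fwd↓18
  step 4 · PE1,1: acc=32; fwd→4 fwd↓32
  step 4 · PE1,2: acc=90; fwd→1 fwd↓90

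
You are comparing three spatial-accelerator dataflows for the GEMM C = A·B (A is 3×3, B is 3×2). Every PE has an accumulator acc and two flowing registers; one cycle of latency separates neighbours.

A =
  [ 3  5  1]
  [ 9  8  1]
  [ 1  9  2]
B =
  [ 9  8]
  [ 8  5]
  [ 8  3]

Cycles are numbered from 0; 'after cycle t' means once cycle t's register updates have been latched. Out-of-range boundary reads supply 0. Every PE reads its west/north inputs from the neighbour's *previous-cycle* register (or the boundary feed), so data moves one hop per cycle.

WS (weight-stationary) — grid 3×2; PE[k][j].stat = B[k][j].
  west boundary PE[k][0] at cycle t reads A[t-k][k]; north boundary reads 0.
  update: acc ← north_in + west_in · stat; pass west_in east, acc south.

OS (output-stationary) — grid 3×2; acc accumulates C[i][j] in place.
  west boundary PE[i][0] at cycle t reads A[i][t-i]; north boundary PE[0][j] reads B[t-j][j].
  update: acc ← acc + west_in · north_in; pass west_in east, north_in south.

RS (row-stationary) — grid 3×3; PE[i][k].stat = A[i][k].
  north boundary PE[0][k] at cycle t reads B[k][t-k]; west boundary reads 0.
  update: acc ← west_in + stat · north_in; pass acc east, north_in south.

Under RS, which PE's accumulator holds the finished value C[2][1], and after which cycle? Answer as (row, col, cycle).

(row, col, cycle) = (2, 2, 5)

RS — PE[2][2] is where C[2][1] collects:
  t=0 PE[2][2]: acc=0 h=0 v=0
  t=1 PE[2][2]: acc=0 h=0 v=0
  t=2 PE[2][2]: acc=0 h=0 v=0
  t=3 PE[2][2]: acc=0 h=0 v=0
  t=4 PE[2][2]: acc=97 h=97 v=8
  t=5 PE[2][2]: acc=59 h=59 v=3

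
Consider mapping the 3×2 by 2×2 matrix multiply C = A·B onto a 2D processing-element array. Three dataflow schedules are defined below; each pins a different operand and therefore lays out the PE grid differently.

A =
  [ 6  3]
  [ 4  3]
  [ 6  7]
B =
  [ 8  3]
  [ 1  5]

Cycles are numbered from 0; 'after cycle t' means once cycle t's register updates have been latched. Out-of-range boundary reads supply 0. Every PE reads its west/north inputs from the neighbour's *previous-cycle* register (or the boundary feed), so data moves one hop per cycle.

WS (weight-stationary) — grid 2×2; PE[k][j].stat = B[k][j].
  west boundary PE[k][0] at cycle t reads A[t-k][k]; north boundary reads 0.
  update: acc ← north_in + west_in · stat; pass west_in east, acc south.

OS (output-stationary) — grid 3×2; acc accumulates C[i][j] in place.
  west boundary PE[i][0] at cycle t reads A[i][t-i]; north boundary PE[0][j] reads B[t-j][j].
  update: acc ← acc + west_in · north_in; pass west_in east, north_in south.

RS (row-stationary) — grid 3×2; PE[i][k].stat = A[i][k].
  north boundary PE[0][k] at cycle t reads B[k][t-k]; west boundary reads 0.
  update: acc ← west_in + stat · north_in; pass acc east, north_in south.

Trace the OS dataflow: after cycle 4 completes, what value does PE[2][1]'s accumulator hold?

PE[2][1].acc = 53

OS on a 3×2 grid — tracing PE[2][1] and its feeders:
  c0 r1c1: 0 / 0 / 0
  c0 r2c0: 0 / 0 / 0
  c0 r2c1: 0 / 0 / 0
  c1 r1c1: 0 / 0 / 0
  c1 r2c0: 0 / 0 / 0
  c1 r2c1: 0 / 0 / 0
  c2 r1c1: 12 / 4 / 3
  c2 r2c0: 48 / 6 / 8
  c2 r2c1: 0 / 0 / 0
  c3 r1c1: 27 / 3 / 5
  c3 r2c0: 55 / 7 / 1
  c3 r2c1: 18 / 6 / 3
  c4 r1c1: 27 / 0 / 0
  c4 r2c0: 55 / 0 / 0
  c4 r2c1: 53 / 7 / 5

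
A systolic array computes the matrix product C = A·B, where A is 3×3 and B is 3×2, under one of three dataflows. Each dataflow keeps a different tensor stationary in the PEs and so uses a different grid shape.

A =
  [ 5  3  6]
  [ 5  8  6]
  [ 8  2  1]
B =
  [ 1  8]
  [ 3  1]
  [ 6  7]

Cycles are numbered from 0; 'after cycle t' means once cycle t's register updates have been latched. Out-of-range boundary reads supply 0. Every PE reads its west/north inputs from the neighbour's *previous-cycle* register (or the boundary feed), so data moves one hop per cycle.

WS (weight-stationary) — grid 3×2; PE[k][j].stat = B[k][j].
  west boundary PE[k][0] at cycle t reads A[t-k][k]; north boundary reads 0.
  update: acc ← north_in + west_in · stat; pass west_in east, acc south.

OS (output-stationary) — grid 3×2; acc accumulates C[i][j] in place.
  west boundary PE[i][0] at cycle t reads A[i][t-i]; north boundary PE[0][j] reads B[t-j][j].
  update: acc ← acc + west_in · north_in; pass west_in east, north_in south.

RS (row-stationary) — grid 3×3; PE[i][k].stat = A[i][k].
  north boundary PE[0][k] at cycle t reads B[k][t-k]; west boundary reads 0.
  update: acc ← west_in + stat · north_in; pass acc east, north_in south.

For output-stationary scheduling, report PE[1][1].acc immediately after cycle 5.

OS (3×2). Following PE[1][1] plus its west/north inputs:
  0: (0,1).acc=0  regs=<0,0>
  0: (1,0).acc=0  regs=<0,0>
  0: (1,1).acc=0  regs=<0,0>
  1: (0,1).acc=40  regs=<5,8>
  1: (1,0).acc=5  regs=<5,1>
  1: (1,1).acc=0  regs=<0,0>
  2: (0,1).acc=43  regs=<3,1>
  2: (1,0).acc=29  regs=<8,3>
  2: (1,1).acc=40  regs=<5,8>
  3: (0,1).acc=85  regs=<6,7>
  3: (1,0).acc=65  regs=<6,6>
  3: (1,1).acc=48  regs=<8,1>
  4: (0,1).acc=85  regs=<0,0>
  4: (1,0).acc=65  regs=<0,0>
  4: (1,1).acc=90  regs=<6,7>
  5: (0,1).acc=85  regs=<0,0>
  5: (1,0).acc=65  regs=<0,0>
  5: (1,1).acc=90  regs=<0,0>

PE[1][1].acc = 90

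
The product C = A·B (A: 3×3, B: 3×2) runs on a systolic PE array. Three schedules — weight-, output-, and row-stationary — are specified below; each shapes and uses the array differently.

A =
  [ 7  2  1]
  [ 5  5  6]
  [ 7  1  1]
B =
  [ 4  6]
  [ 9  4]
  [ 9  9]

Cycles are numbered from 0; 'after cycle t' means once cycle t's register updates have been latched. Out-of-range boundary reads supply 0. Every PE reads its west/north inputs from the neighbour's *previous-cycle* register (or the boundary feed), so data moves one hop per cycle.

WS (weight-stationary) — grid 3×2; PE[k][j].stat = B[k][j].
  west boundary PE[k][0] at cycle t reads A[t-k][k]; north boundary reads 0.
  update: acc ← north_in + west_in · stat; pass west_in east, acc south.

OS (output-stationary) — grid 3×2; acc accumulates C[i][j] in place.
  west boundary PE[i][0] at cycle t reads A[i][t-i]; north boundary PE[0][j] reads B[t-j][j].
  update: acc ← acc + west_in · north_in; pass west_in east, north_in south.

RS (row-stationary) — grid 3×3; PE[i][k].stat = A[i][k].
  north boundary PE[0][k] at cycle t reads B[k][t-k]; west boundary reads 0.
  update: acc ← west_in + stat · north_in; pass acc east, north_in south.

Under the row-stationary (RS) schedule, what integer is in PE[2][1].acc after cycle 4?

PE[2][1].acc = 46

Tracing RS — 3×3 array, target PE[2][1]:
  0: (1,1).acc=0  regs=<0,0>
  0: (2,0).acc=0  regs=<0,0>
  0: (2,1).acc=0  regs=<0,0>
  1: (1,1).acc=0  regs=<0,0>
  1: (2,0).acc=0  regs=<0,0>
  1: (2,1).acc=0  regs=<0,0>
  2: (1,1).acc=65  regs=<65,9>
  2: (2,0).acc=28  regs=<28,4>
  2: (2,1).acc=0  regs=<0,0>
  3: (1,1).acc=50  regs=<50,4>
  3: (2,0).acc=42  regs=<42,6>
  3: (2,1).acc=37  regs=<37,9>
  4: (1,1).acc=0  regs=<0,0>
  4: (2,0).acc=0  regs=<0,0>
  4: (2,1).acc=46  regs=<46,4>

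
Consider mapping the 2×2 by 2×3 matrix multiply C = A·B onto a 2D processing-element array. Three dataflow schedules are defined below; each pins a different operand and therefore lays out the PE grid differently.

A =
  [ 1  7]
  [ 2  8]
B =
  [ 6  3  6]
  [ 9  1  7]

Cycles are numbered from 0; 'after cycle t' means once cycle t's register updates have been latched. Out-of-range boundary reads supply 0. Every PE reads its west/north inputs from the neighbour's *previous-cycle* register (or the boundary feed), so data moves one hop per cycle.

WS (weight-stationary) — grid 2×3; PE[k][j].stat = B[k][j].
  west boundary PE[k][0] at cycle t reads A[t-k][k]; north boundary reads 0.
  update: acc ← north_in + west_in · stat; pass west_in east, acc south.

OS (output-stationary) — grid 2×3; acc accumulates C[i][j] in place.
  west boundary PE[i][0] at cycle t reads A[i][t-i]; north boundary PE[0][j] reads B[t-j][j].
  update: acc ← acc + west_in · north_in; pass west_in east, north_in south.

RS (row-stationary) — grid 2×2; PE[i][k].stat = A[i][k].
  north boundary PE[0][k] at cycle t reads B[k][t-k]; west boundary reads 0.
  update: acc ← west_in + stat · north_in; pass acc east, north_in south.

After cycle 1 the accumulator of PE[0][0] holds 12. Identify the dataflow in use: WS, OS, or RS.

dataflow = WS

WS (2×3 grid), PE[0][0]:
  0: (0,0).acc=6  regs=<1,6>
  1: (0,0).acc=12  regs=<2,12>
OS (2×3 grid), PE[0][0]:
  0: (0,0).acc=6  regs=<1,6>
  1: (0,0).acc=69  regs=<7,9>
RS (2×2 grid), PE[0][0]:
  0: (0,0).acc=6  regs=<6,6>
  1: (0,0).acc=3  regs=<3,3>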